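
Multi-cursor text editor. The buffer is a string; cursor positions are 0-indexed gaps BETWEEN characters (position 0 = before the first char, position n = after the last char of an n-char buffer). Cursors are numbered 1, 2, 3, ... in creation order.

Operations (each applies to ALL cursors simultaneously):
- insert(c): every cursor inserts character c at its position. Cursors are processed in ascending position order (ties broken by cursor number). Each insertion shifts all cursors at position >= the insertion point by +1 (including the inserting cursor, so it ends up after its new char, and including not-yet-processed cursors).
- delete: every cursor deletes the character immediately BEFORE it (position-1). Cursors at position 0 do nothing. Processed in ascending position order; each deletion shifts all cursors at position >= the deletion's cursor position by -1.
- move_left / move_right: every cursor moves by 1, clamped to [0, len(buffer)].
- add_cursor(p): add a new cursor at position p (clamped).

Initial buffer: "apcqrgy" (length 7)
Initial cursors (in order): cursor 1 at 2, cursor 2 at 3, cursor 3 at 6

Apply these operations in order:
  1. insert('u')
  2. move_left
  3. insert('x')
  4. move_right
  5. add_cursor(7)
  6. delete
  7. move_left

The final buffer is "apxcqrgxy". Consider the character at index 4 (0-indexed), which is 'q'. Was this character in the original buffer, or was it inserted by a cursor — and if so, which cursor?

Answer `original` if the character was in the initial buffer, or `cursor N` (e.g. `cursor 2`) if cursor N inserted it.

After op 1 (insert('u')): buffer="apucuqrguy" (len 10), cursors c1@3 c2@5 c3@9, authorship ..1.2...3.
After op 2 (move_left): buffer="apucuqrguy" (len 10), cursors c1@2 c2@4 c3@8, authorship ..1.2...3.
After op 3 (insert('x')): buffer="apxucxuqrgxuy" (len 13), cursors c1@3 c2@6 c3@11, authorship ..11.22...33.
After op 4 (move_right): buffer="apxucxuqrgxuy" (len 13), cursors c1@4 c2@7 c3@12, authorship ..11.22...33.
After op 5 (add_cursor(7)): buffer="apxucxuqrgxuy" (len 13), cursors c1@4 c2@7 c4@7 c3@12, authorship ..11.22...33.
After op 6 (delete): buffer="apxcqrgxy" (len 9), cursors c1@3 c2@4 c4@4 c3@8, authorship ..1....3.
After op 7 (move_left): buffer="apxcqrgxy" (len 9), cursors c1@2 c2@3 c4@3 c3@7, authorship ..1....3.
Authorship (.=original, N=cursor N): . . 1 . . . . 3 .
Index 4: author = original

Answer: original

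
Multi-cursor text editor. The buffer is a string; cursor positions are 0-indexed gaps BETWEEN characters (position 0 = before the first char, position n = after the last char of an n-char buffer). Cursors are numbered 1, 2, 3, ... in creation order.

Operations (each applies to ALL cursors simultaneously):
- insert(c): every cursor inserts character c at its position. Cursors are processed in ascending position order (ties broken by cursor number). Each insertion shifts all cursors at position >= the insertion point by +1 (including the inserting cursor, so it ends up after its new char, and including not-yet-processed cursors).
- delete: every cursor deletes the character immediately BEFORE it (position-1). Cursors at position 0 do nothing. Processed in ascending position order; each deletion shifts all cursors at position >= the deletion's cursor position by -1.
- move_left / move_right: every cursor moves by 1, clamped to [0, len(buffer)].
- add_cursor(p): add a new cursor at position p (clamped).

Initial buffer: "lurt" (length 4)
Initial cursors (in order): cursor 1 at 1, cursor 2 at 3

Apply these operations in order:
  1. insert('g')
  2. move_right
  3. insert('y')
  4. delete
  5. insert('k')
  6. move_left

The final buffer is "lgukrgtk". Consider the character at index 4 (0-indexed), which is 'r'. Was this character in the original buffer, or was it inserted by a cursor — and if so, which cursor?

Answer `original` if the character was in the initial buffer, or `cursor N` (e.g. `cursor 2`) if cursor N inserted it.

After op 1 (insert('g')): buffer="lgurgt" (len 6), cursors c1@2 c2@5, authorship .1..2.
After op 2 (move_right): buffer="lgurgt" (len 6), cursors c1@3 c2@6, authorship .1..2.
After op 3 (insert('y')): buffer="lguyrgty" (len 8), cursors c1@4 c2@8, authorship .1.1.2.2
After op 4 (delete): buffer="lgurgt" (len 6), cursors c1@3 c2@6, authorship .1..2.
After op 5 (insert('k')): buffer="lgukrgtk" (len 8), cursors c1@4 c2@8, authorship .1.1.2.2
After op 6 (move_left): buffer="lgukrgtk" (len 8), cursors c1@3 c2@7, authorship .1.1.2.2
Authorship (.=original, N=cursor N): . 1 . 1 . 2 . 2
Index 4: author = original

Answer: original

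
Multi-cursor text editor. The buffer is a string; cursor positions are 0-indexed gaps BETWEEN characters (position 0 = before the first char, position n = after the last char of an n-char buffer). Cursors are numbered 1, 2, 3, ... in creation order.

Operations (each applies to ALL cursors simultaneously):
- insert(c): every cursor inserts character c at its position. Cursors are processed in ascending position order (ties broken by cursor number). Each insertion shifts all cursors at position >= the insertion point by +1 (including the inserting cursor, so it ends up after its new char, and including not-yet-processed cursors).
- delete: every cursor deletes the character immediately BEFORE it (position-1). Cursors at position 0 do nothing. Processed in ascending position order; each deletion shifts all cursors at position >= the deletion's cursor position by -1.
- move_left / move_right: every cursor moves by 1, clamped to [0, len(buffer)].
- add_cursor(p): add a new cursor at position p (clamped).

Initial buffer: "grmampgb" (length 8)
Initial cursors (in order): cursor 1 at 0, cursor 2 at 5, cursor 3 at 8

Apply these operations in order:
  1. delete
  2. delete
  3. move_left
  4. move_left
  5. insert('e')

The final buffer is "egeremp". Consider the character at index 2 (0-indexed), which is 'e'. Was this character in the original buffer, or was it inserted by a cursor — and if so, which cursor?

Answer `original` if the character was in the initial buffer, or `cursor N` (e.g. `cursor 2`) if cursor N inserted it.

After op 1 (delete): buffer="grmapg" (len 6), cursors c1@0 c2@4 c3@6, authorship ......
After op 2 (delete): buffer="grmp" (len 4), cursors c1@0 c2@3 c3@4, authorship ....
After op 3 (move_left): buffer="grmp" (len 4), cursors c1@0 c2@2 c3@3, authorship ....
After op 4 (move_left): buffer="grmp" (len 4), cursors c1@0 c2@1 c3@2, authorship ....
After op 5 (insert('e')): buffer="egeremp" (len 7), cursors c1@1 c2@3 c3@5, authorship 1.2.3..
Authorship (.=original, N=cursor N): 1 . 2 . 3 . .
Index 2: author = 2

Answer: cursor 2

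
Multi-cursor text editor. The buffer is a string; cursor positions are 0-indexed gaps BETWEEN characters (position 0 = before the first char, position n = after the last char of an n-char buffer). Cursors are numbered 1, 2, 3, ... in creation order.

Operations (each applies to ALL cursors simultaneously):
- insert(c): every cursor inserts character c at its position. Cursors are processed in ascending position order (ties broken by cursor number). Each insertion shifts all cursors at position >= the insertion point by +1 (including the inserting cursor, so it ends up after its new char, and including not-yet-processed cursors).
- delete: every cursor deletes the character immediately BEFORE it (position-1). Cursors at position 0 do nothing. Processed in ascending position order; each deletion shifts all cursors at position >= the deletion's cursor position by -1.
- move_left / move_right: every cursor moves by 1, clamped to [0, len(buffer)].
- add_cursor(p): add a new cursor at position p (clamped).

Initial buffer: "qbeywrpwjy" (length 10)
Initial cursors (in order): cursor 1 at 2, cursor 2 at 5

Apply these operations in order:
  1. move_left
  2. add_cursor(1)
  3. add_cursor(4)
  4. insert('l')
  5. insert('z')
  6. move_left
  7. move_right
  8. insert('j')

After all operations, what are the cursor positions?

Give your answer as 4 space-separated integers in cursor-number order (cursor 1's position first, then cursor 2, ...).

Answer: 7 16 7 16

Derivation:
After op 1 (move_left): buffer="qbeywrpwjy" (len 10), cursors c1@1 c2@4, authorship ..........
After op 2 (add_cursor(1)): buffer="qbeywrpwjy" (len 10), cursors c1@1 c3@1 c2@4, authorship ..........
After op 3 (add_cursor(4)): buffer="qbeywrpwjy" (len 10), cursors c1@1 c3@1 c2@4 c4@4, authorship ..........
After op 4 (insert('l')): buffer="qllbeyllwrpwjy" (len 14), cursors c1@3 c3@3 c2@8 c4@8, authorship .13...24......
After op 5 (insert('z')): buffer="qllzzbeyllzzwrpwjy" (len 18), cursors c1@5 c3@5 c2@12 c4@12, authorship .1313...2424......
After op 6 (move_left): buffer="qllzzbeyllzzwrpwjy" (len 18), cursors c1@4 c3@4 c2@11 c4@11, authorship .1313...2424......
After op 7 (move_right): buffer="qllzzbeyllzzwrpwjy" (len 18), cursors c1@5 c3@5 c2@12 c4@12, authorship .1313...2424......
After op 8 (insert('j')): buffer="qllzzjjbeyllzzjjwrpwjy" (len 22), cursors c1@7 c3@7 c2@16 c4@16, authorship .131313...242424......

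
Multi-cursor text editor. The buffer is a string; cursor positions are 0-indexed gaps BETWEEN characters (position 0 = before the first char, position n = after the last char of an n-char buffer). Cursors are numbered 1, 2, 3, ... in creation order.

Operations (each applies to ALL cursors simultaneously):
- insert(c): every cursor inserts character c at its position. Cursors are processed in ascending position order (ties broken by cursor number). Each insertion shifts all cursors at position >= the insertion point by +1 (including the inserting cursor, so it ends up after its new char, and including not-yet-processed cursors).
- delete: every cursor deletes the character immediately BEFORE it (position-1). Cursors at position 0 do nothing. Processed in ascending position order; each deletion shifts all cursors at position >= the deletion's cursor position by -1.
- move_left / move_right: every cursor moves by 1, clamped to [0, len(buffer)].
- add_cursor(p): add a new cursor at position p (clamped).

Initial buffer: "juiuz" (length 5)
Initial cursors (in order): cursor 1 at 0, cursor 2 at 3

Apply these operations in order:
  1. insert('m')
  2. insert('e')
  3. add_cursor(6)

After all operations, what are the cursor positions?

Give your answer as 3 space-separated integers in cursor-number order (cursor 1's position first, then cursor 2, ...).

After op 1 (insert('m')): buffer="mjuimuz" (len 7), cursors c1@1 c2@5, authorship 1...2..
After op 2 (insert('e')): buffer="mejuimeuz" (len 9), cursors c1@2 c2@7, authorship 11...22..
After op 3 (add_cursor(6)): buffer="mejuimeuz" (len 9), cursors c1@2 c3@6 c2@7, authorship 11...22..

Answer: 2 7 6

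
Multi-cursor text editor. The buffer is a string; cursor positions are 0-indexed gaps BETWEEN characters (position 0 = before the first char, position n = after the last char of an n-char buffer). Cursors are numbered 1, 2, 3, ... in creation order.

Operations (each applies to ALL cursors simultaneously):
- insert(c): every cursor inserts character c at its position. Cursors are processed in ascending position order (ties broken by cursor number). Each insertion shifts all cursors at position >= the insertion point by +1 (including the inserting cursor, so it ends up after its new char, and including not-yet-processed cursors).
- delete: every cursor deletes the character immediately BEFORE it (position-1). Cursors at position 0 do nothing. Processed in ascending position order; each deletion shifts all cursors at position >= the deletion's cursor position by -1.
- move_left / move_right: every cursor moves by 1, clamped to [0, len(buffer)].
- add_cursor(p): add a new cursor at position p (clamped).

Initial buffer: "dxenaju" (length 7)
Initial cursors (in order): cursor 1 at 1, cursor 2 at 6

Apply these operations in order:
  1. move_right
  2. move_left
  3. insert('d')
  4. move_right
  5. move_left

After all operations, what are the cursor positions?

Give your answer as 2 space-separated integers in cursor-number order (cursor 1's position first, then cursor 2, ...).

Answer: 2 8

Derivation:
After op 1 (move_right): buffer="dxenaju" (len 7), cursors c1@2 c2@7, authorship .......
After op 2 (move_left): buffer="dxenaju" (len 7), cursors c1@1 c2@6, authorship .......
After op 3 (insert('d')): buffer="ddxenajdu" (len 9), cursors c1@2 c2@8, authorship .1.....2.
After op 4 (move_right): buffer="ddxenajdu" (len 9), cursors c1@3 c2@9, authorship .1.....2.
After op 5 (move_left): buffer="ddxenajdu" (len 9), cursors c1@2 c2@8, authorship .1.....2.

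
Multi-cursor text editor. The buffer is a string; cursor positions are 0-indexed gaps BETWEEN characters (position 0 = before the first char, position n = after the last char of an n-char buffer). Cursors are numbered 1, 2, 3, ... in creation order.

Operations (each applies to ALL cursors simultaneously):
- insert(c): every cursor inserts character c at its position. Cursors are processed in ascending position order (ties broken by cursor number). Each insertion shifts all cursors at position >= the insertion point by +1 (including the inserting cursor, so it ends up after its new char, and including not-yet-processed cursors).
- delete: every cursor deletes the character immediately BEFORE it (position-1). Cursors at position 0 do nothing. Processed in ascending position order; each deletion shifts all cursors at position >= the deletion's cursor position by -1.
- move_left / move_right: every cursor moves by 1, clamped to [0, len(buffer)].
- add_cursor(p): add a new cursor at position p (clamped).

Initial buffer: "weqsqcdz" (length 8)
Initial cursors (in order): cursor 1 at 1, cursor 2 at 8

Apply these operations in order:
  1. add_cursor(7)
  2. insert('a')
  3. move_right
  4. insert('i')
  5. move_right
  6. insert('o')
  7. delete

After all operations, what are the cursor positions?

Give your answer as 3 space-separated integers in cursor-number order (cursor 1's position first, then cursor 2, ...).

Answer: 5 14 13

Derivation:
After op 1 (add_cursor(7)): buffer="weqsqcdz" (len 8), cursors c1@1 c3@7 c2@8, authorship ........
After op 2 (insert('a')): buffer="waeqsqcdaza" (len 11), cursors c1@2 c3@9 c2@11, authorship .1......3.2
After op 3 (move_right): buffer="waeqsqcdaza" (len 11), cursors c1@3 c3@10 c2@11, authorship .1......3.2
After op 4 (insert('i')): buffer="waeiqsqcdaziai" (len 14), cursors c1@4 c3@12 c2@14, authorship .1.1.....3.322
After op 5 (move_right): buffer="waeiqsqcdaziai" (len 14), cursors c1@5 c3@13 c2@14, authorship .1.1.....3.322
After op 6 (insert('o')): buffer="waeiqosqcdaziaoio" (len 17), cursors c1@6 c3@15 c2@17, authorship .1.1.1....3.32322
After op 7 (delete): buffer="waeiqsqcdaziai" (len 14), cursors c1@5 c3@13 c2@14, authorship .1.1.....3.322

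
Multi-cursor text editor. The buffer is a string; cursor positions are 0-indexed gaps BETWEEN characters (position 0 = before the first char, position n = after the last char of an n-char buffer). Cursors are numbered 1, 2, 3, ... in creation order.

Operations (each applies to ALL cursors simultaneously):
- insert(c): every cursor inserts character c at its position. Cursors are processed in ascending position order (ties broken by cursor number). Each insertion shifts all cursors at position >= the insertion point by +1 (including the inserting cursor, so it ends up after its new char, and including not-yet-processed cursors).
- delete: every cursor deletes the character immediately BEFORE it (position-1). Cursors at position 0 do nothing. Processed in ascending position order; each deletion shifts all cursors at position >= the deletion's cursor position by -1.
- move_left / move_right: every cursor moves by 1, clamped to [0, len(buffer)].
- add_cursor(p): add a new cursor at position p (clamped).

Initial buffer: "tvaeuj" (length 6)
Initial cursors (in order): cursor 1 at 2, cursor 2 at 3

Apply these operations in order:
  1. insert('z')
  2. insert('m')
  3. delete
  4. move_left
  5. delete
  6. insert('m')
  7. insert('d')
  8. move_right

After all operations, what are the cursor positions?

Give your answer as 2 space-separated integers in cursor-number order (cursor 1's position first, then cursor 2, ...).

After op 1 (insert('z')): buffer="tvzazeuj" (len 8), cursors c1@3 c2@5, authorship ..1.2...
After op 2 (insert('m')): buffer="tvzmazmeuj" (len 10), cursors c1@4 c2@7, authorship ..11.22...
After op 3 (delete): buffer="tvzazeuj" (len 8), cursors c1@3 c2@5, authorship ..1.2...
After op 4 (move_left): buffer="tvzazeuj" (len 8), cursors c1@2 c2@4, authorship ..1.2...
After op 5 (delete): buffer="tzzeuj" (len 6), cursors c1@1 c2@2, authorship .12...
After op 6 (insert('m')): buffer="tmzmzeuj" (len 8), cursors c1@2 c2@4, authorship .1122...
After op 7 (insert('d')): buffer="tmdzmdzeuj" (len 10), cursors c1@3 c2@6, authorship .111222...
After op 8 (move_right): buffer="tmdzmdzeuj" (len 10), cursors c1@4 c2@7, authorship .111222...

Answer: 4 7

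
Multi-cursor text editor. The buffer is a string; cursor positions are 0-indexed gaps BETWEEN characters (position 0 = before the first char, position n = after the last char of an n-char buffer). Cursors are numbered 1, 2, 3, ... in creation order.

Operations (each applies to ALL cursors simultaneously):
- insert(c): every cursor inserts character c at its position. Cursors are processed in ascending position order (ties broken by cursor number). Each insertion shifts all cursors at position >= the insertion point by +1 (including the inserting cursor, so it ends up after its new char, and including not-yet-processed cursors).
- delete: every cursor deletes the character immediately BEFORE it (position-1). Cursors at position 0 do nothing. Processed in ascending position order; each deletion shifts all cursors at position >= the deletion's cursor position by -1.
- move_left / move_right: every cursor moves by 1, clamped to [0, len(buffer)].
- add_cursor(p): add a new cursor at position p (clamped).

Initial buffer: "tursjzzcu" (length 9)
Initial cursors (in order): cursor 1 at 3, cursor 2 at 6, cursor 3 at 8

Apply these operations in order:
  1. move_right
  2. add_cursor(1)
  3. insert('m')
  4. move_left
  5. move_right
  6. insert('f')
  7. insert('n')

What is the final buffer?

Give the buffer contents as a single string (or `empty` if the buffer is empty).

Answer: tmfnursmfnjzzmfncumfn

Derivation:
After op 1 (move_right): buffer="tursjzzcu" (len 9), cursors c1@4 c2@7 c3@9, authorship .........
After op 2 (add_cursor(1)): buffer="tursjzzcu" (len 9), cursors c4@1 c1@4 c2@7 c3@9, authorship .........
After op 3 (insert('m')): buffer="tmursmjzzmcum" (len 13), cursors c4@2 c1@6 c2@10 c3@13, authorship .4...1...2..3
After op 4 (move_left): buffer="tmursmjzzmcum" (len 13), cursors c4@1 c1@5 c2@9 c3@12, authorship .4...1...2..3
After op 5 (move_right): buffer="tmursmjzzmcum" (len 13), cursors c4@2 c1@6 c2@10 c3@13, authorship .4...1...2..3
After op 6 (insert('f')): buffer="tmfursmfjzzmfcumf" (len 17), cursors c4@3 c1@8 c2@13 c3@17, authorship .44...11...22..33
After op 7 (insert('n')): buffer="tmfnursmfnjzzmfncumfn" (len 21), cursors c4@4 c1@10 c2@16 c3@21, authorship .444...111...222..333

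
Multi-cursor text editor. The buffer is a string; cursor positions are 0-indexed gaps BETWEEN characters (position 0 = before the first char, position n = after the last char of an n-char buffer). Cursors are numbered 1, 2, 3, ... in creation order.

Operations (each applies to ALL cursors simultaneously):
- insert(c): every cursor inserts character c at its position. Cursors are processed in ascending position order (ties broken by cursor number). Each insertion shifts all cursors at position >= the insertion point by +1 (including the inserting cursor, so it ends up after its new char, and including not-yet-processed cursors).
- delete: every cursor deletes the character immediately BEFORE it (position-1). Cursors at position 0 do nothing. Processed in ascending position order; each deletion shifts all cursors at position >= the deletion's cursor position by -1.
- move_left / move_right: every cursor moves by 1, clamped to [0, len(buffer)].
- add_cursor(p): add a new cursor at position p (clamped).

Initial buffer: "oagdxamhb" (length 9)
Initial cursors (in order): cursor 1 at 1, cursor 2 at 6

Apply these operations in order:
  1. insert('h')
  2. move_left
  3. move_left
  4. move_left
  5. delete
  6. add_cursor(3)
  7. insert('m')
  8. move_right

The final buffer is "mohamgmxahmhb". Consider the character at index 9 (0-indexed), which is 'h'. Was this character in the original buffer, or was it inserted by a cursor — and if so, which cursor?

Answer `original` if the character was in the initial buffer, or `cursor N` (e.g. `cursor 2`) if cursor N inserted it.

Answer: cursor 2

Derivation:
After op 1 (insert('h')): buffer="ohagdxahmhb" (len 11), cursors c1@2 c2@8, authorship .1.....2...
After op 2 (move_left): buffer="ohagdxahmhb" (len 11), cursors c1@1 c2@7, authorship .1.....2...
After op 3 (move_left): buffer="ohagdxahmhb" (len 11), cursors c1@0 c2@6, authorship .1.....2...
After op 4 (move_left): buffer="ohagdxahmhb" (len 11), cursors c1@0 c2@5, authorship .1.....2...
After op 5 (delete): buffer="ohagxahmhb" (len 10), cursors c1@0 c2@4, authorship .1....2...
After op 6 (add_cursor(3)): buffer="ohagxahmhb" (len 10), cursors c1@0 c3@3 c2@4, authorship .1....2...
After op 7 (insert('m')): buffer="mohamgmxahmhb" (len 13), cursors c1@1 c3@5 c2@7, authorship 1.1.3.2..2...
After op 8 (move_right): buffer="mohamgmxahmhb" (len 13), cursors c1@2 c3@6 c2@8, authorship 1.1.3.2..2...
Authorship (.=original, N=cursor N): 1 . 1 . 3 . 2 . . 2 . . .
Index 9: author = 2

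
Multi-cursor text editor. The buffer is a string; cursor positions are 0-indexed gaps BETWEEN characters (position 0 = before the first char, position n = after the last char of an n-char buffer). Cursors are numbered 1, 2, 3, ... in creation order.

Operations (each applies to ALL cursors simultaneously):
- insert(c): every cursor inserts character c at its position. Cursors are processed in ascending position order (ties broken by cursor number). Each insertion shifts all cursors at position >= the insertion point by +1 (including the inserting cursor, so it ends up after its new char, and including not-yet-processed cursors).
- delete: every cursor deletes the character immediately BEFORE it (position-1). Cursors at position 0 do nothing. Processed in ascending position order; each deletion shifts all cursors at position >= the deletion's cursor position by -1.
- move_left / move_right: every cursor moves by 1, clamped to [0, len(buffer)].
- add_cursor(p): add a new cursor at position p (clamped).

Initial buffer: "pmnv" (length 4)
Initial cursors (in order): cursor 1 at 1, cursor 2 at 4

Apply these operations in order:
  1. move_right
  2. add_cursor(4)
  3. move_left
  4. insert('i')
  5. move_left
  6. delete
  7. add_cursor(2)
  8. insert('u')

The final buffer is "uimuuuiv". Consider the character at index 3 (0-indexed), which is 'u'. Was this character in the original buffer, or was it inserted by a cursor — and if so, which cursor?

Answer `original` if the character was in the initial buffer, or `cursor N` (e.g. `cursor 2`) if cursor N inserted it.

Answer: cursor 2

Derivation:
After op 1 (move_right): buffer="pmnv" (len 4), cursors c1@2 c2@4, authorship ....
After op 2 (add_cursor(4)): buffer="pmnv" (len 4), cursors c1@2 c2@4 c3@4, authorship ....
After op 3 (move_left): buffer="pmnv" (len 4), cursors c1@1 c2@3 c3@3, authorship ....
After op 4 (insert('i')): buffer="pimniiv" (len 7), cursors c1@2 c2@6 c3@6, authorship .1..23.
After op 5 (move_left): buffer="pimniiv" (len 7), cursors c1@1 c2@5 c3@5, authorship .1..23.
After op 6 (delete): buffer="imiv" (len 4), cursors c1@0 c2@2 c3@2, authorship 1.3.
After op 7 (add_cursor(2)): buffer="imiv" (len 4), cursors c1@0 c2@2 c3@2 c4@2, authorship 1.3.
After op 8 (insert('u')): buffer="uimuuuiv" (len 8), cursors c1@1 c2@6 c3@6 c4@6, authorship 11.2343.
Authorship (.=original, N=cursor N): 1 1 . 2 3 4 3 .
Index 3: author = 2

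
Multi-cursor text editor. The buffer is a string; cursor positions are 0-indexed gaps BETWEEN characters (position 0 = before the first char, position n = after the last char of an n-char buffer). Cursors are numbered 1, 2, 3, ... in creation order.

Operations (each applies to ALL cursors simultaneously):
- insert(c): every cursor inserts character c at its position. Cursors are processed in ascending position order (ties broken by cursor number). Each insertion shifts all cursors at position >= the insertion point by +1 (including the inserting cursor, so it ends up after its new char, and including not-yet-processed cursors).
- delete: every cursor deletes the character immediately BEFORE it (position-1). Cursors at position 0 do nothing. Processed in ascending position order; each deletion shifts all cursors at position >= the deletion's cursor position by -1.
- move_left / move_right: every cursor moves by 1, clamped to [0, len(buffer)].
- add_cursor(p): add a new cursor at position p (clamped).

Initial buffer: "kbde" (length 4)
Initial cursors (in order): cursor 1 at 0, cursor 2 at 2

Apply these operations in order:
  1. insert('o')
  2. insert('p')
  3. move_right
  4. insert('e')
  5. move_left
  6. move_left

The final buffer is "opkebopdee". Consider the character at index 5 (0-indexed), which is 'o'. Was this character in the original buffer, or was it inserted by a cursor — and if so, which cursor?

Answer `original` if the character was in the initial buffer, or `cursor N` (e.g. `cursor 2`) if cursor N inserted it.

After op 1 (insert('o')): buffer="okbode" (len 6), cursors c1@1 c2@4, authorship 1..2..
After op 2 (insert('p')): buffer="opkbopde" (len 8), cursors c1@2 c2@6, authorship 11..22..
After op 3 (move_right): buffer="opkbopde" (len 8), cursors c1@3 c2@7, authorship 11..22..
After op 4 (insert('e')): buffer="opkebopdee" (len 10), cursors c1@4 c2@9, authorship 11.1.22.2.
After op 5 (move_left): buffer="opkebopdee" (len 10), cursors c1@3 c2@8, authorship 11.1.22.2.
After op 6 (move_left): buffer="opkebopdee" (len 10), cursors c1@2 c2@7, authorship 11.1.22.2.
Authorship (.=original, N=cursor N): 1 1 . 1 . 2 2 . 2 .
Index 5: author = 2

Answer: cursor 2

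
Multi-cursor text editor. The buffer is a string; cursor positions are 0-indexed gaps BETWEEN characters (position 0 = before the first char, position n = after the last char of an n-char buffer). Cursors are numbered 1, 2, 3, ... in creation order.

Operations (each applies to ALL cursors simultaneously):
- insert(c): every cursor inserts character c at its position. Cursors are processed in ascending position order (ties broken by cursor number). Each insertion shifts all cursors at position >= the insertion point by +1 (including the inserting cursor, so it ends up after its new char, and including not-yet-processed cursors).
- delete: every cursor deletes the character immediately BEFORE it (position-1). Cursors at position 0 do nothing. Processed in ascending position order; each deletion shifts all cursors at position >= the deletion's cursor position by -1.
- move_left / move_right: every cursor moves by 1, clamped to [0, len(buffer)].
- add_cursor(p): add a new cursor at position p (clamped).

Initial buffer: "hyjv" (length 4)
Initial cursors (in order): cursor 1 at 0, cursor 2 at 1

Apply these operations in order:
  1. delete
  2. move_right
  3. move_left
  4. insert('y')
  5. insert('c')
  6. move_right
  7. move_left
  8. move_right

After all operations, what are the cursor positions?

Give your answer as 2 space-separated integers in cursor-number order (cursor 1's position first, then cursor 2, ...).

After op 1 (delete): buffer="yjv" (len 3), cursors c1@0 c2@0, authorship ...
After op 2 (move_right): buffer="yjv" (len 3), cursors c1@1 c2@1, authorship ...
After op 3 (move_left): buffer="yjv" (len 3), cursors c1@0 c2@0, authorship ...
After op 4 (insert('y')): buffer="yyyjv" (len 5), cursors c1@2 c2@2, authorship 12...
After op 5 (insert('c')): buffer="yyccyjv" (len 7), cursors c1@4 c2@4, authorship 1212...
After op 6 (move_right): buffer="yyccyjv" (len 7), cursors c1@5 c2@5, authorship 1212...
After op 7 (move_left): buffer="yyccyjv" (len 7), cursors c1@4 c2@4, authorship 1212...
After op 8 (move_right): buffer="yyccyjv" (len 7), cursors c1@5 c2@5, authorship 1212...

Answer: 5 5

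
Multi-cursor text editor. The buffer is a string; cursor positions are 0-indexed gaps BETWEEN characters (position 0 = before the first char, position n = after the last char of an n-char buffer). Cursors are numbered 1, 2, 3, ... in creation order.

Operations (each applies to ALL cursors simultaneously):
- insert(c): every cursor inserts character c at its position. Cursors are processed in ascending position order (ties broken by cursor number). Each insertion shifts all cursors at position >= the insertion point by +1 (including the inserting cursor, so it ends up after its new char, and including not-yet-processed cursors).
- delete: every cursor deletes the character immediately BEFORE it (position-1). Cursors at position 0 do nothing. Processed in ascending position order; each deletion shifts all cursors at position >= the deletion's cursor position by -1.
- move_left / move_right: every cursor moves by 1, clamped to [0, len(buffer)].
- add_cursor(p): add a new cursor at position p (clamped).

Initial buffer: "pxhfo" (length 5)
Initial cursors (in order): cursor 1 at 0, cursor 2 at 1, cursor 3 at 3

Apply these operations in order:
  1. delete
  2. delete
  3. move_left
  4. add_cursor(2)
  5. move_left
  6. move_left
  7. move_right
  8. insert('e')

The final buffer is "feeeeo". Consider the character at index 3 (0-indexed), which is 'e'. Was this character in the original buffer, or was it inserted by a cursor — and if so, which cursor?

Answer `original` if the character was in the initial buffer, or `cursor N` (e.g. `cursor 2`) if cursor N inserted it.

Answer: cursor 3

Derivation:
After op 1 (delete): buffer="xfo" (len 3), cursors c1@0 c2@0 c3@1, authorship ...
After op 2 (delete): buffer="fo" (len 2), cursors c1@0 c2@0 c3@0, authorship ..
After op 3 (move_left): buffer="fo" (len 2), cursors c1@0 c2@0 c3@0, authorship ..
After op 4 (add_cursor(2)): buffer="fo" (len 2), cursors c1@0 c2@0 c3@0 c4@2, authorship ..
After op 5 (move_left): buffer="fo" (len 2), cursors c1@0 c2@0 c3@0 c4@1, authorship ..
After op 6 (move_left): buffer="fo" (len 2), cursors c1@0 c2@0 c3@0 c4@0, authorship ..
After op 7 (move_right): buffer="fo" (len 2), cursors c1@1 c2@1 c3@1 c4@1, authorship ..
After op 8 (insert('e')): buffer="feeeeo" (len 6), cursors c1@5 c2@5 c3@5 c4@5, authorship .1234.
Authorship (.=original, N=cursor N): . 1 2 3 4 .
Index 3: author = 3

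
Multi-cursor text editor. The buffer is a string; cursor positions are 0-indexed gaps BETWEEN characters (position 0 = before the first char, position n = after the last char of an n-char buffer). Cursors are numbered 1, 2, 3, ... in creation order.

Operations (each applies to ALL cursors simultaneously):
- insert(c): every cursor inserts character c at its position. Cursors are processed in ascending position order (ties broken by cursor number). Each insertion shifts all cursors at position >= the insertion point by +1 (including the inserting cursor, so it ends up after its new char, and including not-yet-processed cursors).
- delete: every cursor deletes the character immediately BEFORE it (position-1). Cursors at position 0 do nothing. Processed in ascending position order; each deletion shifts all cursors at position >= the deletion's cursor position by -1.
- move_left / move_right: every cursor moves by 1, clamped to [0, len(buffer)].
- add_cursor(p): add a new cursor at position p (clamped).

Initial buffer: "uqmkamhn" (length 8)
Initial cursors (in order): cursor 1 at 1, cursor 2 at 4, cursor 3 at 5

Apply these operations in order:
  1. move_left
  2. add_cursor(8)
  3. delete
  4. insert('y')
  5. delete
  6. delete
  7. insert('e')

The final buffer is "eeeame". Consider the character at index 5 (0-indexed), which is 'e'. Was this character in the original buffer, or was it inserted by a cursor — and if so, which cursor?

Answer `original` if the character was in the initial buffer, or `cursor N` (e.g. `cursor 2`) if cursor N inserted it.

Answer: cursor 4

Derivation:
After op 1 (move_left): buffer="uqmkamhn" (len 8), cursors c1@0 c2@3 c3@4, authorship ........
After op 2 (add_cursor(8)): buffer="uqmkamhn" (len 8), cursors c1@0 c2@3 c3@4 c4@8, authorship ........
After op 3 (delete): buffer="uqamh" (len 5), cursors c1@0 c2@2 c3@2 c4@5, authorship .....
After op 4 (insert('y')): buffer="yuqyyamhy" (len 9), cursors c1@1 c2@5 c3@5 c4@9, authorship 1..23...4
After op 5 (delete): buffer="uqamh" (len 5), cursors c1@0 c2@2 c3@2 c4@5, authorship .....
After op 6 (delete): buffer="am" (len 2), cursors c1@0 c2@0 c3@0 c4@2, authorship ..
After op 7 (insert('e')): buffer="eeeame" (len 6), cursors c1@3 c2@3 c3@3 c4@6, authorship 123..4
Authorship (.=original, N=cursor N): 1 2 3 . . 4
Index 5: author = 4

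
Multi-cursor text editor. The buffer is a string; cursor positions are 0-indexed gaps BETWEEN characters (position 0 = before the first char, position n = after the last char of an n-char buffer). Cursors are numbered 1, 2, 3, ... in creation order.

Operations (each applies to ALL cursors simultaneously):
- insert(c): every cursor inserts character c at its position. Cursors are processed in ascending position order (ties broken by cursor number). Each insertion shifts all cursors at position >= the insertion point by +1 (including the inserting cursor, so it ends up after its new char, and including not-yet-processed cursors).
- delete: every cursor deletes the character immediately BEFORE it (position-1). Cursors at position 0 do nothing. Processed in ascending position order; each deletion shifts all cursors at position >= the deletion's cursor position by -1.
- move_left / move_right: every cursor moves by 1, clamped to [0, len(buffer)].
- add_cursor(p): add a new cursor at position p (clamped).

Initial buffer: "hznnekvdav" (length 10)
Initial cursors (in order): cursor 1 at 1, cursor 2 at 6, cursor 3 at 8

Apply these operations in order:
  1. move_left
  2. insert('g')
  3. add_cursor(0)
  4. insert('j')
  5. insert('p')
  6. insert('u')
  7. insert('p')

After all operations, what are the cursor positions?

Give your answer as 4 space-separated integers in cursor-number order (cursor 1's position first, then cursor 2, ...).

After op 1 (move_left): buffer="hznnekvdav" (len 10), cursors c1@0 c2@5 c3@7, authorship ..........
After op 2 (insert('g')): buffer="ghznnegkvgdav" (len 13), cursors c1@1 c2@7 c3@10, authorship 1.....2..3...
After op 3 (add_cursor(0)): buffer="ghznnegkvgdav" (len 13), cursors c4@0 c1@1 c2@7 c3@10, authorship 1.....2..3...
After op 4 (insert('j')): buffer="jgjhznnegjkvgjdav" (len 17), cursors c4@1 c1@3 c2@10 c3@14, authorship 411.....22..33...
After op 5 (insert('p')): buffer="jpgjphznnegjpkvgjpdav" (len 21), cursors c4@2 c1@5 c2@13 c3@18, authorship 44111.....222..333...
After op 6 (insert('u')): buffer="jpugjpuhznnegjpukvgjpudav" (len 25), cursors c4@3 c1@7 c2@16 c3@22, authorship 4441111.....2222..3333...
After op 7 (insert('p')): buffer="jpupgjpuphznnegjpupkvgjpupdav" (len 29), cursors c4@4 c1@9 c2@19 c3@26, authorship 444411111.....22222..33333...

Answer: 9 19 26 4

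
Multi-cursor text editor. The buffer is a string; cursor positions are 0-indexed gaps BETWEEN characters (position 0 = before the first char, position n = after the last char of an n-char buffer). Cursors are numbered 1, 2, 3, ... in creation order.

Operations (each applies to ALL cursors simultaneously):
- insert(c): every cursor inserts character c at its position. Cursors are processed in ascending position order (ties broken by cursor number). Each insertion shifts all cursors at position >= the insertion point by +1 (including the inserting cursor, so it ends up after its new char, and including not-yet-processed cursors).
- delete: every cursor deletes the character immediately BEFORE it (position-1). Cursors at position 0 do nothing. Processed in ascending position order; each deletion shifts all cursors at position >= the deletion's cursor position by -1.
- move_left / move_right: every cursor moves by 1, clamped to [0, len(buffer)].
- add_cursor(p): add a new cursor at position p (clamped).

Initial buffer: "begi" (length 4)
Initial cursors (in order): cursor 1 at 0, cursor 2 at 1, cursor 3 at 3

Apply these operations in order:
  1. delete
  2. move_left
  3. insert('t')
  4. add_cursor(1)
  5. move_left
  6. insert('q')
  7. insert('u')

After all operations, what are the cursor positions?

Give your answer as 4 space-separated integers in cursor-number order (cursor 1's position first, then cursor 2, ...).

After op 1 (delete): buffer="ei" (len 2), cursors c1@0 c2@0 c3@1, authorship ..
After op 2 (move_left): buffer="ei" (len 2), cursors c1@0 c2@0 c3@0, authorship ..
After op 3 (insert('t')): buffer="tttei" (len 5), cursors c1@3 c2@3 c3@3, authorship 123..
After op 4 (add_cursor(1)): buffer="tttei" (len 5), cursors c4@1 c1@3 c2@3 c3@3, authorship 123..
After op 5 (move_left): buffer="tttei" (len 5), cursors c4@0 c1@2 c2@2 c3@2, authorship 123..
After op 6 (insert('q')): buffer="qttqqqtei" (len 9), cursors c4@1 c1@6 c2@6 c3@6, authorship 4121233..
After op 7 (insert('u')): buffer="quttqqquuutei" (len 13), cursors c4@2 c1@10 c2@10 c3@10, authorship 44121231233..

Answer: 10 10 10 2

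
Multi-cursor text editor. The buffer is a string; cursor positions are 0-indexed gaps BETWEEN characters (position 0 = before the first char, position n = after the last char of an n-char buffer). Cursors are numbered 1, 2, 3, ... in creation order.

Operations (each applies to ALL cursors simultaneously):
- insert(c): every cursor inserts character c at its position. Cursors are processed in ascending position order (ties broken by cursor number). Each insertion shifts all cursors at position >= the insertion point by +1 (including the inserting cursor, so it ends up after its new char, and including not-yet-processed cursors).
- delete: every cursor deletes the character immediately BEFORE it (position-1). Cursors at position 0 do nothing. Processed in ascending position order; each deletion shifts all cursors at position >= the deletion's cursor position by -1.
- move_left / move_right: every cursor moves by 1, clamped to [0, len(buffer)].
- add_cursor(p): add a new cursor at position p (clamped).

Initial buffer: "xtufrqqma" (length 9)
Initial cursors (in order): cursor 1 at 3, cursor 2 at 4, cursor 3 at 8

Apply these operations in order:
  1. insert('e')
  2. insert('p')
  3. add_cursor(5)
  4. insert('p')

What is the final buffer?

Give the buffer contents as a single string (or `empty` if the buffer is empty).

Answer: xtuepppfepprqqmeppa

Derivation:
After op 1 (insert('e')): buffer="xtueferqqmea" (len 12), cursors c1@4 c2@6 c3@11, authorship ...1.2....3.
After op 2 (insert('p')): buffer="xtuepfeprqqmepa" (len 15), cursors c1@5 c2@8 c3@14, authorship ...11.22....33.
After op 3 (add_cursor(5)): buffer="xtuepfeprqqmepa" (len 15), cursors c1@5 c4@5 c2@8 c3@14, authorship ...11.22....33.
After op 4 (insert('p')): buffer="xtuepppfepprqqmeppa" (len 19), cursors c1@7 c4@7 c2@11 c3@18, authorship ...1114.222....333.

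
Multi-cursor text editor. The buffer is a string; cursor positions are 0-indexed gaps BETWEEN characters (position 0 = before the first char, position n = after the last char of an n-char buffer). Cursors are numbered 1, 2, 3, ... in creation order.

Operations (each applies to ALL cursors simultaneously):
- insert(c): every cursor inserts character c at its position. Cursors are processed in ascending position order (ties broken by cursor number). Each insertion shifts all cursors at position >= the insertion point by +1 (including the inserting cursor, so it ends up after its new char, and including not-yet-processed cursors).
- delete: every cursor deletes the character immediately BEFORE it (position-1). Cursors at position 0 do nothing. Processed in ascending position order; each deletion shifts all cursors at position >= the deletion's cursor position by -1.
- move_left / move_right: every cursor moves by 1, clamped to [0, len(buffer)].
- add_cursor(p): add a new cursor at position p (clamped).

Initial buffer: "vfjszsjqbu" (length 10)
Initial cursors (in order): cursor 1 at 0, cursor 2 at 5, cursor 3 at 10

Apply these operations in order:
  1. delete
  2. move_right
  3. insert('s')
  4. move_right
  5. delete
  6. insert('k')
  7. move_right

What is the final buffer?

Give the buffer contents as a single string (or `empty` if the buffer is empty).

After op 1 (delete): buffer="vfjssjqb" (len 8), cursors c1@0 c2@4 c3@8, authorship ........
After op 2 (move_right): buffer="vfjssjqb" (len 8), cursors c1@1 c2@5 c3@8, authorship ........
After op 3 (insert('s')): buffer="vsfjsssjqbs" (len 11), cursors c1@2 c2@7 c3@11, authorship .1....2...3
After op 4 (move_right): buffer="vsfjsssjqbs" (len 11), cursors c1@3 c2@8 c3@11, authorship .1....2...3
After op 5 (delete): buffer="vsjsssqb" (len 8), cursors c1@2 c2@6 c3@8, authorship .1...2..
After op 6 (insert('k')): buffer="vskjssskqbk" (len 11), cursors c1@3 c2@8 c3@11, authorship .11...22..3
After op 7 (move_right): buffer="vskjssskqbk" (len 11), cursors c1@4 c2@9 c3@11, authorship .11...22..3

Answer: vskjssskqbk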